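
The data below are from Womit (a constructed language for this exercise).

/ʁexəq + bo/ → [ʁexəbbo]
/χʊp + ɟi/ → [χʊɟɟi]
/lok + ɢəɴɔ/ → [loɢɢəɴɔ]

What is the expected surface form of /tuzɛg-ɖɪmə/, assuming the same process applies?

[tuzɛɖɖɪmə]

The data show regressive total assimilation (/q/ → [b] before /b/; /p/ → [ɟ] before /ɟ/; /k/ → [ɢ] before /ɢ/): in every case the target segment becomes identical to its following neighbour, copying more than a single feature.
/g/ is the segment targeted by the rule; it sits immediately before /ɖ/, so it assimilates completely and surfaces as [ɖ].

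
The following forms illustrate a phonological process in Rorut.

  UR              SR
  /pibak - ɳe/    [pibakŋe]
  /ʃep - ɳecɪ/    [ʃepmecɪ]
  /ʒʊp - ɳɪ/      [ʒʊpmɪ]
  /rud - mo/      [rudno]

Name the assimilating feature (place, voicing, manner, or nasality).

place

Underlying /ɳ/ is realised as [ŋ] next to /k/; /k/ itself does not change.
/ɳ/ is retroflex while /k/ is velar; the output [ŋ] is velar, matching the trigger — so the feature that spreads is place.
Checking the remaining alternations: /ɳ/ → [m] after /p/ (retroflex → bilabial, matching bilabial); /m/ → [n] after /d/ (bilabial → alveolar, matching alveolar) — only place changes, and always toward the preceding segment.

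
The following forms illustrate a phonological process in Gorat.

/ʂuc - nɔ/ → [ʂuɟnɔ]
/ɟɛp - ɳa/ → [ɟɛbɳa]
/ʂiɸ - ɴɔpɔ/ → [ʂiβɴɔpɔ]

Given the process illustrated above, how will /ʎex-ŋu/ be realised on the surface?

[ʎeɣŋu]

The data show regressive voicing assimilation: /c/ → [ɟ] before /n/; /p/ → [b] before /ɳ/; /ɸ/ → [β] before /ɴ/. In each pair only voicing changes, matching the following consonant, while place and manner stay constant.
/x/ is a voiceless velar fricative. The following trigger /ŋ/ is voiced, so /x/ must become voiced as well.
The voiced velar fricative is [ɣ], so /x/ → [ɣ].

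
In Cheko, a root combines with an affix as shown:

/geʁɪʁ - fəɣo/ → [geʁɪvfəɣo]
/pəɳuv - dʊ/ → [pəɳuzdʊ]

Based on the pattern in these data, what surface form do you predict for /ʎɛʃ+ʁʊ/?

[ʎɛχʁʊ]

The data show regressive place assimilation: /ʁ/ → [v] before /f/; /v/ → [z] before /d/. In each pair only place changes, matching the following consonant, while manner and voice stay constant.
/ʃ/ is a voiceless postalveolar fricative. The following trigger /ʁ/ is uvular, so /ʃ/ must become uvular as well.
A voiceless uvular fricative is [χ], so the surface segment is [χ].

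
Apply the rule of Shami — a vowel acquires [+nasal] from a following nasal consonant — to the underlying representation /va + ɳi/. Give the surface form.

[vãɳi]

/a/ sits next to the nasal /ɳ/ and is therefore nasalised to [ã].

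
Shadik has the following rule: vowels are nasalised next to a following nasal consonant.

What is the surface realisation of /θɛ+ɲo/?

[θɛ̃ɲo]

/ɛ/ sits next to the nasal /ɲ/ and is therefore nasalised to [ɛ̃].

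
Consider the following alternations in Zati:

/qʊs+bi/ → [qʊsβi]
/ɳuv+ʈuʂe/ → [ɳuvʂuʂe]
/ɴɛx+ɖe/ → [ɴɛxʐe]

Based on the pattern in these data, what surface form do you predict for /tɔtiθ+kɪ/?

The data show progressive manner assimilation: /b/ → [β] after /s/; /ʈ/ → [ʂ] after /v/; /ɖ/ → [ʐ] after /x/. In each pair only manner changes, matching the preceding consonant, while place and voice stay constant.
/k/ is a voiceless velar stop. The preceding trigger /θ/ is a fricative, so /k/ must become a fricative as well.
A voiceless velar fricative is [x], so the surface segment is [x].

[tɔtiθxɪ]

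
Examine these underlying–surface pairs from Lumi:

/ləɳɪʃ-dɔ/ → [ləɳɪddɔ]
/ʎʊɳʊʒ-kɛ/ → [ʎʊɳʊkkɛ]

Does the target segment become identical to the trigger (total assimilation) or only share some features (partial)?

Underlying /ʃ/ is realised as [d] next to /d/; /d/ itself does not change.
The output [d] is identical to the trigger /d/ — every feature (place, manner, voicing) has been copied — so this is total assimilation.
The remaining alternation confirms this: /ʒ/ → [k] before /k/ — in each case the output is a copy of the following consonant.

total assimilation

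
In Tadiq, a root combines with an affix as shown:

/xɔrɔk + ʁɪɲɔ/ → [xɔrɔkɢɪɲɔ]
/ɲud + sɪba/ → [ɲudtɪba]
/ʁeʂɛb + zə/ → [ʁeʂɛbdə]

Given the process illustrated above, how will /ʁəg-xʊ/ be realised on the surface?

The data show progressive manner assimilation: /ʁ/ → [ɢ] after /k/; /s/ → [t] after /d/; /z/ → [d] after /b/. In each pair only manner changes, matching the preceding consonant, while place and voice stay constant.
The rule targets /x/ (voiceless velar fricative), which sits after the trigger /g/ (stop).
Changing only its manner to stop gives [k] — the voiceless velar stop.

[ʁəgkʊ]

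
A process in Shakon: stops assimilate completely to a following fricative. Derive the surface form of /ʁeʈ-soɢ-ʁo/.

/ʈ/ is the segment targeted by the rule; it sits immediately before /s/, so it assimilates completely and surfaces as [s].
At the second juncture, /ɢ/ likewise becomes [ʁ] adjacent to /ʁ/.

[ʁessoʁʁo]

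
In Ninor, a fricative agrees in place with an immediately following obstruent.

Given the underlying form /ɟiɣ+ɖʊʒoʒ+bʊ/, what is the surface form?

[ɟiʐɖʊʒoβbʊ]

The rule targets /ɣ/ (voiced velar fricative), which sits before the trigger /ɖ/ (retroflex).
A voiced retroflex fricative is [ʐ], so the surface segment is [ʐ].
The same rule applies at the second boundary: /ʒ/ → [β] next to /b/.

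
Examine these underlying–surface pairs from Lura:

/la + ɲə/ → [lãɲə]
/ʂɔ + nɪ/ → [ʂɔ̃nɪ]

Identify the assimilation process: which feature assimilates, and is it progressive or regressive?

The vowel /a/ surfaces as nasalised [ã] next to the following nasal /ɲ/ — it has acquired the [+nasal] feature of its neighbour.
The other form shows the same pattern: /ɔ/ → [ɔ̃] before /n/ — each time a vowel is nasalised next to a following nasal.
Because the conditioning nasal is to the right of the vowel that changes, the process is regressive (anticipatory).

regressive nasality assimilation (vowel nasalisation)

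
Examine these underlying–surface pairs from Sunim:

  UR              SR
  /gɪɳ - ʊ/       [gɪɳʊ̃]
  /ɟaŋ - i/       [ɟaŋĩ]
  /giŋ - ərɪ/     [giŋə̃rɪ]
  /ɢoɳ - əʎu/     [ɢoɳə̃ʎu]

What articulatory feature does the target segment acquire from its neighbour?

The vowel /ʊ/ surfaces as nasalised [ʊ̃] next to the preceding nasal /ɳ/ — it has acquired the [+nasal] feature of its neighbour.
The other forms show the same pattern: /i/ → [ĩ] after /ŋ/; /ə/ → [ə̃] after /ŋ/; /ə/ → [ə̃] after /ɳ/ — each time a vowel is nasalised next to a preceding nasal.

nasality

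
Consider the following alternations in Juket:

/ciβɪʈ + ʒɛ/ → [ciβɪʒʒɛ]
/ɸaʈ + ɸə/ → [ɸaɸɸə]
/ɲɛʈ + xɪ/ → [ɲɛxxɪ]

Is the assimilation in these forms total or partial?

total assimilation

Comparing underlying and surface forms, /ʈ/ → [ʒ] is the alternation; the neighbouring /ʒ/ is constant.
The output [ʒ] is identical to the trigger /ʒ/ — every feature (place, manner, voicing) has been copied — so this is total assimilation.
The remaining alternations confirm this: /ʈ/ → [ɸ] before /ɸ/; /ʈ/ → [x] before /x/ — in each case the output is a copy of the following consonant.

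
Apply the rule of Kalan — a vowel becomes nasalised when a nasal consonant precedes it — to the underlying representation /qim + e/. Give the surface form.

[qimẽ]

/e/ sits next to the nasal /m/ and is therefore nasalised to [ẽ].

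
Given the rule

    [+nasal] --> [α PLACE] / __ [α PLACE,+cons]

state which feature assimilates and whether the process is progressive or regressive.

The rule copies the place features (abbreviated [PLACE]) from the environment onto the target, so the assimilating feature is place.
The conditioning segment sits to the right of the focus bar, meaning the trigger follows the segment that changes — regressive assimilation.

regressive place assimilation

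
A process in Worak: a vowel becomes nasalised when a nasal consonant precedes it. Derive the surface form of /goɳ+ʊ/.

[goɳʊ̃]

/ʊ/ sits next to the nasal /ɳ/ and is therefore nasalised to [ʊ̃].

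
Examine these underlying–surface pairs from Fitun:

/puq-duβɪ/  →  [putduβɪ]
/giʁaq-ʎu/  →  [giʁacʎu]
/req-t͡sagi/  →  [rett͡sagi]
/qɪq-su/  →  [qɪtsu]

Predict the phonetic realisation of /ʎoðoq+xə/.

[ʎoðokxə]

The data show regressive place assimilation: /q/ → [t] before /d/; /q/ → [c] before /ʎ/; /q/ → [t] before /t͡s/; /q/ → [t] before /s/. In each pair only place changes, matching the following consonant, while manner and voice stay constant.
/q/ is a voiceless uvular stop. The following trigger /x/ is velar, so /q/ must become velar as well.
The voiceless velar stop is [k], so /q/ → [k].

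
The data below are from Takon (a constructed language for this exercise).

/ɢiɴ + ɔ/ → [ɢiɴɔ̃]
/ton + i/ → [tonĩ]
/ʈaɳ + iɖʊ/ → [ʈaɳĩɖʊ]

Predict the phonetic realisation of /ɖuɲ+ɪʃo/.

The data show progressive nasality assimilation (vowel nasalisation): /ɔ/ → [ɔ̃] after /ɴ/; /i/ → [ĩ] after /n/; /i/ → [ĩ] after /ɳ/ — a vowel is nasalised by an immediately preceding nasal consonant.
The vowel /ɪ/ is adjacent to the preceding nasal /ɲ/, so it acquires [+nasal] and surfaces as [ɪ̃].

[ɖuɲɪ̃ʃo]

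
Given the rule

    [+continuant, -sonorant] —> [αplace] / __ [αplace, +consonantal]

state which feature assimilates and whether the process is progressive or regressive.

The shared variable α links the value of the place features (abbreviated [place]) on the target to the same value on the neighbouring segment, so place is the feature that assimilates.
The conditioning segment sits to the right of the focus bar, meaning the trigger follows the segment that changes — regressive assimilation.

regressive place assimilation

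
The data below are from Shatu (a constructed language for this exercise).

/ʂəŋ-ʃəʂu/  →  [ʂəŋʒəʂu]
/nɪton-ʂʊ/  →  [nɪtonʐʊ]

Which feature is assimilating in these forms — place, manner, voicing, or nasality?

Comparing underlying and surface forms, /ʃ/ → [ʒ] is the alternation; the neighbouring /ŋ/ is constant.
/ʃ/ is voiceless while /ŋ/ is voiced; the output [ʒ] is voiced, matching the trigger — so the feature that spreads is voicing.
The other alternating form patterns the same way: /ʂ/ → [ʐ] after /n/ (voiceless → voiced, matching voiced) — only voicing changes, and always toward the preceding segment.

voicing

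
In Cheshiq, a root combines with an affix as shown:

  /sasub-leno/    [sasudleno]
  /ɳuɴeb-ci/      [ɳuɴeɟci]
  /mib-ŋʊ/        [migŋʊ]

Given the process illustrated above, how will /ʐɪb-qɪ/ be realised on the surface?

[ʐɪɢqɪ]

The data show regressive place assimilation: /b/ → [d] before /l/; /b/ → [ɟ] before /c/; /b/ → [g] before /ŋ/. In each pair only place changes, matching the following consonant, while manner and voice stay constant.
The rule targets /b/ (voiced bilabial stop), which sits before the trigger /q/ (uvular).
Changing only its place to uvular gives [ɢ] — the voiced uvular stop.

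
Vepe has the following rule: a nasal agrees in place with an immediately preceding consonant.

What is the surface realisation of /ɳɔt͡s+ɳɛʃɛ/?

[ɳɔt͡snɛʃɛ]

/ɳ/ is a voiced retroflex nasal. The preceding trigger /t͡s/ is alveolar, so /ɳ/ must become alveolar as well.
The voiced alveolar nasal is [n], so /ɳ/ → [n].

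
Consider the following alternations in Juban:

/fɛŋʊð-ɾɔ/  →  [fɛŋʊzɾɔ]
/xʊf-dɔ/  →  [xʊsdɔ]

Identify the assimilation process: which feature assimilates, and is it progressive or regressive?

regressive place assimilation

The segment that alternates is /ð/, which surfaces as [z] when adjacent to /ɾ/.
The change dental → alveolar matches the place of the following /ɾ/, identifying this as place assimilation.
Manner and voice are unchanged, so the assimilation is partial, not total.
The same holds elsewhere in the data: /f/ → [s] before /d/ (labiodental → alveolar, matching alveolar) — only place changes, and always toward the following segment.
The trigger is the following segment, so the direction is regressive (anticipatory).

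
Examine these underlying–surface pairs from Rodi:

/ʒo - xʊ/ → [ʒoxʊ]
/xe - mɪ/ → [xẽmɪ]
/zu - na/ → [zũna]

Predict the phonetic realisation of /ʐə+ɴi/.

The data show regressive nasality assimilation (vowel nasalisation): /e/ → [ẽ] before /m/; /u/ → [ũ] before /n/ — a vowel is nasalised by an immediately following nasal consonant.
No change occurs in [ʒoxʊ] because the vowel at the boundary is adjacent to an oral consonant, not a nasal (/o/ next to /x/).
The vowel /ə/ is adjacent to the following nasal /ɴ/, so it acquires [+nasal] and surfaces as [ə̃].

[ʐə̃ɴi]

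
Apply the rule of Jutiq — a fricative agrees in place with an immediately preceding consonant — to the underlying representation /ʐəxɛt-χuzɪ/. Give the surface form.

[ʐəxɛtsuzɪ]

The rule targets /χ/ (voiceless uvular fricative), which sits after the trigger /t/ (alveolar).
Changing only its place to alveolar gives [s] — the voiceless alveolar fricative.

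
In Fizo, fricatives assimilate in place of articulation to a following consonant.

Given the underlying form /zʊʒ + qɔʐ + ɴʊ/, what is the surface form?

[zʊʁqɔʁɴʊ]

The rule targets /ʒ/ (voiced postalveolar fricative), which sits before the trigger /q/ (uvular).
Changing only its place to uvular gives [ʁ] — the voiced uvular fricative.
The same rule applies at the second boundary: /ʐ/ → [ʁ] next to /ɴ/.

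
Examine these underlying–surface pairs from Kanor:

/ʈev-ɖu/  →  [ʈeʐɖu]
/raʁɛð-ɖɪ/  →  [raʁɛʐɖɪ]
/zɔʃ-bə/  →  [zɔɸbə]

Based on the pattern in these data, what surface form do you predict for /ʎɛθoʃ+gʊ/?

[ʎɛθoxgʊ]

The data show regressive place assimilation: /v/ → [ʐ] before /ɖ/; /ð/ → [ʐ] before /ɖ/; /ʃ/ → [ɸ] before /b/. In each pair only place changes, matching the following consonant, while manner and voice stay constant.
The rule targets /ʃ/ (voiceless postalveolar fricative), which sits before the trigger /g/ (velar).
Changing only its place to velar gives [x] — the voiceless velar fricative.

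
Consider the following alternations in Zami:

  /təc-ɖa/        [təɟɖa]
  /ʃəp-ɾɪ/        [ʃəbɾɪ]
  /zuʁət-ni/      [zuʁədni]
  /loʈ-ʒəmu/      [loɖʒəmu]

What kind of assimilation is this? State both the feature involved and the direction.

regressive voicing assimilation

Comparing underlying and surface forms, /c/ → [ɟ] is the alternation; the neighbouring /ɖ/ is constant.
The change voiceless → voiced matches the voicing of the following /ɖ/, identifying this as voicing assimilation.
Place and manner are unchanged, so the assimilation is partial, not total.
Checking the remaining alternations: /p/ → [b] before /ɾ/ (voiceless → voiced, matching voiced); /t/ → [d] before /n/ (voiceless → voiced, matching voiced); /ʈ/ → [ɖ] before /ʒ/ (voiceless → voiced, matching voiced) — only voicing changes, and always toward the following segment.
Since the segment that changes precedes the conditioning segment, the assimilation is regressive.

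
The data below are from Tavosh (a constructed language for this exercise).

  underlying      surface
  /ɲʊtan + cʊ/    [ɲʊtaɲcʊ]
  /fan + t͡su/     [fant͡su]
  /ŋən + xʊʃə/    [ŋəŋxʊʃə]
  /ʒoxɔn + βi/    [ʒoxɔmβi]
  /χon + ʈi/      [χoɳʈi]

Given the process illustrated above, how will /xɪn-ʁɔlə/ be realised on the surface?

[xɪɴʁɔlə]

The data show regressive place assimilation: /n/ → [ɲ] before /c/; /n/ → [ŋ] before /x/; /n/ → [m] before /β/; /n/ → [ɳ] before /ʈ/. In each pair only place changes, matching the following consonant, while manner and voice stay constant.
No alternation appears in [fant͡su]: there the adjacent consonants already agree in place (/n/ and /t͡s/ are both alveolar), so this form is consistent with the same rule.
The rule targets /n/ (voiced alveolar nasal), which sits before the trigger /ʁ/ (uvular).
Changing only its place to uvular gives [ɴ] — the voiced uvular nasal.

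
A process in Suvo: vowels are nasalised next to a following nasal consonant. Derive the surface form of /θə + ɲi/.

[θə̃ɲi]

The vowel /ə/ is adjacent to the following nasal /ɲ/, so it acquires [+nasal] and surfaces as [ə̃].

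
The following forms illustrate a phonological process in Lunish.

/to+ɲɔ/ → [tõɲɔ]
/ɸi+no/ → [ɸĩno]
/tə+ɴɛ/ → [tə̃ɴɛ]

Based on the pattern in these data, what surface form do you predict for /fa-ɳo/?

[fãɳo]

The data show regressive nasality assimilation (vowel nasalisation): /o/ → [õ] before /ɲ/; /i/ → [ĩ] before /n/; /ə/ → [ə̃] before /ɴ/ — a vowel is nasalised by an immediately following nasal consonant.
The vowel /a/ is adjacent to the following nasal /ɳ/, so it acquires [+nasal] and surfaces as [ã].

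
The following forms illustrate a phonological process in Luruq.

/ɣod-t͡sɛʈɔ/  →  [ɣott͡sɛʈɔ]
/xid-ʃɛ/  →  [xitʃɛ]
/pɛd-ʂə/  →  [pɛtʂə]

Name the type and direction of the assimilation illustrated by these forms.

Underlying /d/ is realised as [t] next to /t͡s/; /t͡s/ itself does not change.
The change voiced → voiceless matches the voicing of the following /t͡s/, identifying this as voicing assimilation.
Place and manner are unchanged, so the assimilation is partial, not total.
Checking the remaining alternations: /d/ → [t] before /ʃ/ (voiced → voiceless, matching voiceless); /d/ → [t] before /ʂ/ (voiced → voiceless, matching voiceless) — only voicing changes, and always toward the following segment.
Since the segment that changes precedes the conditioning segment, the assimilation is regressive.

regressive voicing assimilation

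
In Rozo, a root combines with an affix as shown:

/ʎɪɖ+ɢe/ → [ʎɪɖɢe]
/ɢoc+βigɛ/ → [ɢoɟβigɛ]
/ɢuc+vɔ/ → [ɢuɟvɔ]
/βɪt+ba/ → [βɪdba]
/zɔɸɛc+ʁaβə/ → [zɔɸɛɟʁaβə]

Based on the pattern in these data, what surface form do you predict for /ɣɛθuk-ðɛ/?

The data show regressive voicing assimilation: /c/ → [ɟ] before /β/; /c/ → [ɟ] before /v/; /t/ → [d] before /b/; /c/ → [ɟ] before /ʁ/. In each pair only voicing changes, matching the following consonant, while place and manner stay constant.
Nothing changes in [ʎɪɖɢe]: there the adjacent consonants already agree in voicing (/ɖ/ and /ɢ/ are both voiced), so this form is consistent with the same rule.
The rule targets /k/ (voiceless velar stop), which sits before the trigger /ð/ (voiced).
The voiced velar stop is [g], so /k/ → [g].

[ɣɛθugðɛ]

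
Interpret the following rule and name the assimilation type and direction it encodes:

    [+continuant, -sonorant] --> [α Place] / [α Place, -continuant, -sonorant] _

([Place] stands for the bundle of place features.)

The rule copies the place features (abbreviated [Place]) from the environment onto the target, so the assimilating feature is place.
The conditioning segment sits to the left of the focus bar, meaning the trigger precedes the segment that changes — progressive assimilation.

progressive place assimilation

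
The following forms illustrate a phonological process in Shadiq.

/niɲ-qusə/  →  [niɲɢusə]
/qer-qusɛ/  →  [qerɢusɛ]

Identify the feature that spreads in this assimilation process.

Comparing underlying and surface forms, /q/ → [ɢ] is the alternation; the neighbouring /ɲ/ is constant.
/q/ is voiceless while /ɲ/ is voiced; the output [ɢ] is voiced, matching the trigger — so the feature that spreads is voicing.
The other alternating form patterns the same way: /q/ → [ɢ] after /r/ (voiceless → voiced, matching voiced) — only voicing changes, and always toward the preceding segment.

voicing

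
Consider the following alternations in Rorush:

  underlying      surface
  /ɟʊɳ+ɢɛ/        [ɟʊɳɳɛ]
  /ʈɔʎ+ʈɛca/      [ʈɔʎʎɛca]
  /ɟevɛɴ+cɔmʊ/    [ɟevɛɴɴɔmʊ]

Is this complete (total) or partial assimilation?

Underlying /ɢ/ is realised as [ɳ] next to /ɳ/; /ɳ/ itself does not change.
The output [ɳ] is identical to the trigger /ɳ/ — every feature (place, manner, voicing) has been copied — so this is total assimilation.
The remaining alternations confirm this: /ʈ/ → [ʎ] after /ʎ/; /c/ → [ɴ] after /ɴ/ — in each case the output is a copy of the preceding consonant.

total assimilation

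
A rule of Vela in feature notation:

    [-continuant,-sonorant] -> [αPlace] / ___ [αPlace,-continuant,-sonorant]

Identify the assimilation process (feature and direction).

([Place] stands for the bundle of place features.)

regressive place assimilation

The rule copies the place features (abbreviated [Place]) from the environment onto the target, so the assimilating feature is place.
The conditioning segment sits to the right of the focus bar, meaning the trigger follows the segment that changes — regressive assimilation.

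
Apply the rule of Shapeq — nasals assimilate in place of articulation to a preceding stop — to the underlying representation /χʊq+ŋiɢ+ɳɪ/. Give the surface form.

/ŋ/ is a voiced velar nasal. The preceding trigger /q/ is uvular, so /ŋ/ must become uvular as well.
The voiced uvular nasal is [ɴ], so /ŋ/ → [ɴ].
The same rule applies at the second boundary: /ɳ/ → [ɴ] next to /ɢ/.

[χʊqɴiɢɴɪ]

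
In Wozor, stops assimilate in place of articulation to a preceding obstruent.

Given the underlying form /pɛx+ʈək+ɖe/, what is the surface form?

[pɛxkəkge]

The rule targets /ʈ/ (voiceless retroflex stop), which sits after the trigger /x/ (velar).
The voiceless velar stop is [k], so /ʈ/ → [k].
The same rule applies at the second boundary: /ɖ/ → [g] next to /k/.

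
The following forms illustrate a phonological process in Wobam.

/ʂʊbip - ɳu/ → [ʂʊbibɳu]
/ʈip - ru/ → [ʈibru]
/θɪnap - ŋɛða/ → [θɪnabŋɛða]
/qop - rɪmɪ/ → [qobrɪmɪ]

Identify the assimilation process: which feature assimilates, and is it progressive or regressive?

Underlying /p/ is realised as [b] next to /ɳ/; /ɳ/ itself does not change.
The change voiceless → voiced matches the voicing of the following /ɳ/, identifying this as voicing assimilation.
Place and manner are unchanged, so the assimilation is partial, not total.
Checking the remaining alternations: /p/ → [b] before /r/ (voiceless → voiced, matching voiced); /p/ → [b] before /ŋ/ (voiceless → voiced, matching voiced) — only voicing changes, and always toward the following segment.
Since the segment that changes precedes the conditioning segment, the assimilation is regressive.

regressive voicing assimilation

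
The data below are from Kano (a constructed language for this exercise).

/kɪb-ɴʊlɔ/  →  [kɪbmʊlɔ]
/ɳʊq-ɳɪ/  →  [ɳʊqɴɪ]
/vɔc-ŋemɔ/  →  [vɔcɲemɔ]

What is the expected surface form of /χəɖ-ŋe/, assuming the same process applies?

[χəɖɳe]

The data show progressive place assimilation: /ɴ/ → [m] after /b/; /ɳ/ → [ɴ] after /q/; /ŋ/ → [ɲ] after /c/. In each pair only place changes, matching the preceding consonant, while manner and voice stay constant.
/ŋ/ is a voiced velar nasal. The preceding trigger /ɖ/ is retroflex, so /ŋ/ must become retroflex as well.
Changing only its place to retroflex gives [ɳ] — the voiced retroflex nasal.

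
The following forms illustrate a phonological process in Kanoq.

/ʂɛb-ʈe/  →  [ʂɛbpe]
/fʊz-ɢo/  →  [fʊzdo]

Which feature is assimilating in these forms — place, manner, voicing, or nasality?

place

Underlying /ʈ/ is realised as [p] next to /b/; /b/ itself does not change.
The change retroflex → bilabial matches the place of the preceding /b/, identifying this as place assimilation.
Checking the remaining alternation: /ɢ/ → [d] after /z/ (uvular → alveolar, matching alveolar) — only place changes, and always toward the preceding segment.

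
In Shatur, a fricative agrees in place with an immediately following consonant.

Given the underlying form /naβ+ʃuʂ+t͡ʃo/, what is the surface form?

[naʒʃuʃt͡ʃo]

The rule targets /β/ (voiced bilabial fricative), which sits before the trigger /ʃ/ (postalveolar).
Changing only its place to postalveolar gives [ʒ] — the voiced postalveolar fricative.
At the second juncture, /ʂ/ likewise becomes [ʃ] adjacent to /t͡ʃ/.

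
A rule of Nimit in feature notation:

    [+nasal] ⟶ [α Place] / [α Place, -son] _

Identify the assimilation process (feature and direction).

progressive place assimilation

The rule copies the place features (abbreviated [Place]) from the environment onto the target, so the assimilating feature is place.
Since the environment is written before the underscore, the trigger precedes the target; the direction is progressive.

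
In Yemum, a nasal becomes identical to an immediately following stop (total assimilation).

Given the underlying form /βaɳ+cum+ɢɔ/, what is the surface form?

/ɳ/ is the segment targeted by the rule; it sits immediately before /c/, so it assimilates completely and surfaces as [c].
At the second juncture, /m/ likewise becomes [ɢ] adjacent to /ɢ/.

[βaccuɢɢɔ]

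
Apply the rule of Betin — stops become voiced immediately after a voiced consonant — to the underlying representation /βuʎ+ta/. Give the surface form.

/t/ is a voiceless alveolar stop. The preceding trigger /ʎ/ is voiced, so /t/ must become voiced as well.
Changing only its voicing to voiced gives [d] — the voiced alveolar stop.

[βuʎda]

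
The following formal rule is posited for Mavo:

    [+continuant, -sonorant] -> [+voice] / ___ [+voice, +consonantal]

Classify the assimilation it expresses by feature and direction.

regressive voicing assimilation

The structural change is [+voice], and the conditioning segment [+voice, +consonantal] (a voiced consonant) is itself voiced, so the target comes to share the voicing of its neighbour — voicing assimilation.
The conditioning segment sits to the right of the focus bar, meaning the trigger follows the segment that changes — regressive assimilation.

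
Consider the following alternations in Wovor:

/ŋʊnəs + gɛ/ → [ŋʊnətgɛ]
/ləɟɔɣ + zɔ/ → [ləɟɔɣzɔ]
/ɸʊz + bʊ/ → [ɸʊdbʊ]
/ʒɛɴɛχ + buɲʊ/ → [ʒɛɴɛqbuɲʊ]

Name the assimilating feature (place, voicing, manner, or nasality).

Comparing underlying and surface forms, /s/ → [t] is the alternation; the neighbouring /g/ is constant.
/s/ is a fricative while /g/ is a stop; the output [t] is a stop, matching the trigger — so the feature that spreads is manner.
The same holds elsewhere in the data: /z/ → [d] before /b/ (fricative → stop, matching a stop); /χ/ → [q] before /b/ (fricative → stop, matching a stop) — only manner changes, and always toward the following segment.
No alternation appears in [ləɟɔɣzɔ]: there the adjacent consonants already agree in manner (/ɣ/ and /z/ are both fricatives), so this form is consistent with the same rule.

manner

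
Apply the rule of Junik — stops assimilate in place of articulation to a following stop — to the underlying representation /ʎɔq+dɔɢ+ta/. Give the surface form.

The rule targets /q/ (voiceless uvular stop), which sits before the trigger /d/ (alveolar).
Changing only its place to alveolar gives [t] — the voiceless alveolar stop.
At the second juncture, /ɢ/ likewise becomes [d] adjacent to /t/.

[ʎɔtdɔdta]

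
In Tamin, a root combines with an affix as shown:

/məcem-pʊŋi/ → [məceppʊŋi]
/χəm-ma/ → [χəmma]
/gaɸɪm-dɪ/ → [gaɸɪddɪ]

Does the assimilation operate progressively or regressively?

regressive

Comparing underlying and surface forms, /m/ → [p] is the alternation; the neighbouring /p/ is constant.
The output [p] is identical to the trigger /p/ — every feature (place, manner, voicing) has been copied — so this is total assimilation.
The other form behaves the same way: /m/ → [d] before /d/ — in each case the output is a copy of the following consonant.
In [χəmma] the two consonants at the boundary are already identical (/m/ + /m/), so the rule applies vacuously and nothing changes.
Since the segment that changes precedes the conditioning segment, the assimilation is regressive.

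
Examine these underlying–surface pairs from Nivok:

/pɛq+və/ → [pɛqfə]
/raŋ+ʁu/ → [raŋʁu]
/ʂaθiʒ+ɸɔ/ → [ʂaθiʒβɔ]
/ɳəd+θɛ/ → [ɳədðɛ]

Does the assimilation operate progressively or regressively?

Underlying /v/ is realised as [f] next to /q/; /q/ itself does not change.
The change voiced → voiceless matches the voicing of the preceding /q/, identifying this as voicing assimilation.
Checking the remaining alternations: /ɸ/ → [β] after /ʒ/ (voiceless → voiced, matching voiced); /θ/ → [ð] after /d/ (voiceless → voiced, matching voiced) — only voicing changes, and always toward the preceding segment.
Nothing changes in [raŋʁu]: there the adjacent consonants already agree in voicing (/ʁ/ and /ŋ/ are both voiced), so this form is consistent with the same rule.
Since the segment that changes follows the conditioning segment, the assimilation is progressive.

progressive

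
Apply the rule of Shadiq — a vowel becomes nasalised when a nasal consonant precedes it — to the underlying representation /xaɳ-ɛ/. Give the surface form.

[xaɳɛ̃]

The vowel /ɛ/ is adjacent to the preceding nasal /ɳ/, so it acquires [+nasal] and surfaces as [ɛ̃].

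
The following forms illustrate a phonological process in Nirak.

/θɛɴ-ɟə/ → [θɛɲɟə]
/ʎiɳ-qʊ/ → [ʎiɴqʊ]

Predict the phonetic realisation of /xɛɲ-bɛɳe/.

The data show regressive place assimilation: /ɴ/ → [ɲ] before /ɟ/; /ɳ/ → [ɴ] before /q/. In each pair only place changes, matching the following consonant, while manner and voice stay constant.
/ɲ/ is a voiced palatal nasal. The following trigger /b/ is bilabial, so /ɲ/ must become bilabial as well.
The voiced bilabial nasal is [m], so /ɲ/ → [m].

[xɛmbɛɳe]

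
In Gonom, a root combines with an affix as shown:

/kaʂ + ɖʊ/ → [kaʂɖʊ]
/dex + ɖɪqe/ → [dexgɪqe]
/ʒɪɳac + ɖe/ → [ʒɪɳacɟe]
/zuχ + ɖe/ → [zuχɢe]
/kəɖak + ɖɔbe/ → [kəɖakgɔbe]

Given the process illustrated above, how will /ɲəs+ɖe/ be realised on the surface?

[ɲəsde]

The data show progressive place assimilation: /ɖ/ → [g] after /x/; /ɖ/ → [ɟ] after /c/; /ɖ/ → [ɢ] after /χ/; /ɖ/ → [g] after /k/. In each pair only place changes, matching the preceding consonant, while manner and voice stay constant.
Nothing changes in [kaʂɖʊ]: there the adjacent consonants already agree in place (/ɖ/ and /ʂ/ are both retroflex), so this form is consistent with the same rule.
/ɖ/ is a voiced retroflex stop. The preceding trigger /s/ is alveolar, so /ɖ/ must become alveolar as well.
A voiced alveolar stop is [d], so the surface segment is [d].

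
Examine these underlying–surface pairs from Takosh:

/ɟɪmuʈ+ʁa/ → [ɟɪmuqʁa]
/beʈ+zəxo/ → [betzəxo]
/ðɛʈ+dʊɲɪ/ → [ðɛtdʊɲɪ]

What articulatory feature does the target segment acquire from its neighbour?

Comparing underlying and surface forms, /ʈ/ → [q] is the alternation; the neighbouring /ʁ/ is constant.
/ʈ/ is retroflex while /ʁ/ is uvular; the output [q] is uvular, matching the trigger — so the feature that spreads is place.
Checking the remaining alternations: /ʈ/ → [t] before /z/ (retroflex → alveolar, matching alveolar); /ʈ/ → [t] before /d/ (retroflex → alveolar, matching alveolar) — only place changes, and always toward the following segment.

place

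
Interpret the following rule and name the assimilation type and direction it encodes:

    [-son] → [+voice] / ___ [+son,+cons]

regressive voicing assimilation

The target ([-son], obstruents) acquires [+voice] next to a sonorant consonant ([+son,+cons]) — it takes on the voicing of its neighbour, so the feature that spreads is voicing.
Since the environment is written after the underscore, the trigger follows the target; the direction is regressive.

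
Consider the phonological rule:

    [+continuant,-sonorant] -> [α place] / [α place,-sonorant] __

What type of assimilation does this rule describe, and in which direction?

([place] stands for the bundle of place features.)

progressive place assimilation

The shared variable α links the value of the place features (abbreviated [place]) on the target to the same value on the neighbouring segment, so place is the feature that assimilates.
Since the environment is written before the underscore, the trigger precedes the target; the direction is progressive.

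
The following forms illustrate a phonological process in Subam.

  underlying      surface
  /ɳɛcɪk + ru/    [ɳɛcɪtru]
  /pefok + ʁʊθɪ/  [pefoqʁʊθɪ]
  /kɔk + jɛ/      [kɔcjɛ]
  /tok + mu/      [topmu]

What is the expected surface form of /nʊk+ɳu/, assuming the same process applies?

The data show regressive place assimilation: /k/ → [t] before /r/; /k/ → [q] before /ʁ/; /k/ → [c] before /j/; /k/ → [p] before /m/. In each pair only place changes, matching the following consonant, while manner and voice stay constant.
/k/ is a voiceless velar stop. The following trigger /ɳ/ is retroflex, so /k/ must become retroflex as well.
The voiceless retroflex stop is [ʈ], so /k/ → [ʈ].

[nʊʈɳu]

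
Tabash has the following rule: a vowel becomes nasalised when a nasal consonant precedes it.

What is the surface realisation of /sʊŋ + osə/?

The vowel /o/ is adjacent to the preceding nasal /ŋ/, so it acquires [+nasal] and surfaces as [õ].

[sʊŋõsə]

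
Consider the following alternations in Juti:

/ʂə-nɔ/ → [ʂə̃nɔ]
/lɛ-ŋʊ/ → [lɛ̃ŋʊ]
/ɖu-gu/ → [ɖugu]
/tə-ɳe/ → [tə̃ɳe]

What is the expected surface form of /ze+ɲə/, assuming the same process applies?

[zẽɲə]

The data show regressive nasality assimilation (vowel nasalisation): /ə/ → [ə̃] before /n/; /ɛ/ → [ɛ̃] before /ŋ/; /ə/ → [ə̃] before /ɳ/ — a vowel is nasalised by an immediately following nasal consonant.
No change occurs in [ɖugu] because the vowel at the boundary is adjacent to an oral consonant, not a nasal (/u/ next to /g/).
/e/ sits next to the nasal /ɲ/ and is therefore nasalised to [ẽ].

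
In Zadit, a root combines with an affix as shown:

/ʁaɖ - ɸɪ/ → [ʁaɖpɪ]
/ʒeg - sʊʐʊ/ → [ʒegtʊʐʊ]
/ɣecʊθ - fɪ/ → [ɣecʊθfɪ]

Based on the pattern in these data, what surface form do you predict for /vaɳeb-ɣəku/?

[vaɳebgəku]

The data show progressive manner assimilation: /ɸ/ → [p] after /ɖ/; /s/ → [t] after /g/. In each pair only manner changes, matching the preceding consonant, while place and voice stay constant.
Nothing changes in [ɣecʊθfɪ]: there the adjacent consonants already agree in manner (/f/ and /θ/ are both fricatives), so this form is consistent with the same rule.
/ɣ/ is a voiced velar fricative. The preceding trigger /b/ is a stop, so /ɣ/ must become a stop as well.
The voiced velar stop is [g], so /ɣ/ → [g].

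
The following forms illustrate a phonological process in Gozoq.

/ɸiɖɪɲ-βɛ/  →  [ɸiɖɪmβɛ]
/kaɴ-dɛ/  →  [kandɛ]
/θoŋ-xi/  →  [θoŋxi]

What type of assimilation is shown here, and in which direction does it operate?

regressive place assimilation

The segment that alternates is /ɲ/, which surfaces as [m] when adjacent to /β/.
/ɲ/ is palatal while /β/ is bilabial; the output [m] is bilabial, matching the trigger — so the feature that spreads is place.
Manner and voice are unchanged, so the assimilation is partial, not total.
The same holds elsewhere in the data: /ɴ/ → [n] before /d/ (uvular → alveolar, matching alveolar) — only place changes, and always toward the following segment.
Nothing changes in [θoŋxi]: there the adjacent consonants already agree in place (/ŋ/ and /x/ are both velar), so this form is consistent with the same rule.
The trigger is the following segment, so the direction is regressive (anticipatory).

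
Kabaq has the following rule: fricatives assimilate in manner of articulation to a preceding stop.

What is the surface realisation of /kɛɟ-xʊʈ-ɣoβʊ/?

[kɛɟkʊʈgoβʊ]

/x/ is a voiceless velar fricative. The preceding trigger /ɟ/ is a stop, so /x/ must become a stop as well.
Changing only its manner to stop gives [k] — the voiceless velar stop.
At the second juncture, /ɣ/ likewise becomes [g] adjacent to /ʈ/.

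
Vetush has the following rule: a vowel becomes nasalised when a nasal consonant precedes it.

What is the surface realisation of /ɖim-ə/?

The vowel /ə/ is adjacent to the preceding nasal /m/, so it acquires [+nasal] and surfaces as [ə̃].

[ɖimə̃]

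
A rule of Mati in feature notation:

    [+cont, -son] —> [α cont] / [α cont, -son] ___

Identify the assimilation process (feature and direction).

The rule copies [cont] (continuancy) from the environment onto the target fricatives; since [±cont] encodes the stop/fricative manner contrast, the assimilating dimension is manner.
The conditioning segment sits to the left of the focus bar, meaning the trigger precedes the segment that changes — progressive assimilation.

progressive manner assimilation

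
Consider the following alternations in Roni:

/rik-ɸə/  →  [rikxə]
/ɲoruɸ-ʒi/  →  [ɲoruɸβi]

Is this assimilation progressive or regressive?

progressive

The segment that alternates is /ɸ/, which surfaces as [x] when adjacent to /k/.
The change bilabial → velar matches the place of the preceding /k/, identifying this as place assimilation.
Checking the remaining alternation: /ʒ/ → [β] after /ɸ/ (postalveolar → bilabial, matching bilabial) — only place changes, and always toward the preceding segment.
The trigger is the preceding segment, so the direction is progressive (perseverative).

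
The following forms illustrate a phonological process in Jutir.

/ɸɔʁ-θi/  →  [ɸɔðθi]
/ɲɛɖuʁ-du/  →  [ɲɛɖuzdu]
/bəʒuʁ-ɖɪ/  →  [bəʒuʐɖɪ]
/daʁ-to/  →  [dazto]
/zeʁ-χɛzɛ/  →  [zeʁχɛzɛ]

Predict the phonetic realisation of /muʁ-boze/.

[muβboze]

The data show regressive place assimilation: /ʁ/ → [ð] before /θ/; /ʁ/ → [z] before /d/; /ʁ/ → [ʐ] before /ɖ/; /ʁ/ → [z] before /t/. In each pair only place changes, matching the following consonant, while manner and voice stay constant.
Nothing changes in [zeʁχɛzɛ]: there the adjacent consonants already agree in place (/ʁ/ and /χ/ are both uvular), so this form is consistent with the same rule.
/ʁ/ is a voiced uvular fricative. The following trigger /b/ is bilabial, so /ʁ/ must become bilabial as well.
A voiced bilabial fricative is [β], so the surface segment is [β].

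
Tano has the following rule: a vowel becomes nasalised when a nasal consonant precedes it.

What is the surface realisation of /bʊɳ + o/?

The vowel /o/ is adjacent to the preceding nasal /ɳ/, so it acquires [+nasal] and surfaces as [õ].

[bʊɳõ]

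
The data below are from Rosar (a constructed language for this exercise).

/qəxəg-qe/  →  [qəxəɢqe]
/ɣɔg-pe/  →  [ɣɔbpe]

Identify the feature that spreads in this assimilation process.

place

Comparing underlying and surface forms, /g/ → [ɢ] is the alternation; the neighbouring /q/ is constant.
/g/ is velar while /q/ is uvular; the output [ɢ] is uvular, matching the trigger — so the feature that spreads is place.
The same holds elsewhere in the data: /g/ → [b] before /p/ (velar → bilabial, matching bilabial) — only place changes, and always toward the following segment.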